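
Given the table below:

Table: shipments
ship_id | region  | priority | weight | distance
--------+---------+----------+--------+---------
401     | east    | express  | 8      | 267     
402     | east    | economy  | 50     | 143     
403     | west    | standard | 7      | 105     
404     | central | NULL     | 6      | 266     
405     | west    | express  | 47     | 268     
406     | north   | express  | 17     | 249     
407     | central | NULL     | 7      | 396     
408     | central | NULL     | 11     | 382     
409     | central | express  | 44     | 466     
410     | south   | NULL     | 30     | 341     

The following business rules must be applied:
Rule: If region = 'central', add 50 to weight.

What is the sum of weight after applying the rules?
427

Step 1: Count records where region = 'central': 4
Step 2: Total bonus added: 4 × 50 = 200
Step 3: Original sum of weight: 227
Step 4: Final sum = 227 + 200 = 427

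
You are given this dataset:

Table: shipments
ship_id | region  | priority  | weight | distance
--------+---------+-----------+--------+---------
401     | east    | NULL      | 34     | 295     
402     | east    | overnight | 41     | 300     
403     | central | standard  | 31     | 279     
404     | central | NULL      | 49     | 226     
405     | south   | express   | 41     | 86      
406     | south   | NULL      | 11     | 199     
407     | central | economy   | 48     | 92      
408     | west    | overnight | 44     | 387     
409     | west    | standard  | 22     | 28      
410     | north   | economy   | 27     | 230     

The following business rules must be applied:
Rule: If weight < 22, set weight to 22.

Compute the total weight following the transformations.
359

Step 1: 1 records have weight < 22
Step 2: These records originally summed to 11
Step 3: After setting to minimum: 1 × 22 = 22
Step 4: Unaffected records sum: 337
Step 5: Final sum = 22 + 337 = 359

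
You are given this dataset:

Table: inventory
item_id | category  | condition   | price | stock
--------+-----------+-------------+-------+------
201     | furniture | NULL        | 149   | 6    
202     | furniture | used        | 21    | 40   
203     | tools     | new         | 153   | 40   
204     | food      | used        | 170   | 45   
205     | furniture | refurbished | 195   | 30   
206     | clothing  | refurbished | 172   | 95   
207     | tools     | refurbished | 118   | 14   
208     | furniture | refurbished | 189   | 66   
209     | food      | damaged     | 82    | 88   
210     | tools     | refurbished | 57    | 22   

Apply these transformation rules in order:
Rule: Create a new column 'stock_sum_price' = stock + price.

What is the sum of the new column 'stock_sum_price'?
1752

Step 1: For each record, compute stock + price
Example calculations:
  6 + 149 = 155
  40 + 21 = 61
  40 + 153 = 193
  ...
Step 2: Sum all derived values
Step 3: Total = 1752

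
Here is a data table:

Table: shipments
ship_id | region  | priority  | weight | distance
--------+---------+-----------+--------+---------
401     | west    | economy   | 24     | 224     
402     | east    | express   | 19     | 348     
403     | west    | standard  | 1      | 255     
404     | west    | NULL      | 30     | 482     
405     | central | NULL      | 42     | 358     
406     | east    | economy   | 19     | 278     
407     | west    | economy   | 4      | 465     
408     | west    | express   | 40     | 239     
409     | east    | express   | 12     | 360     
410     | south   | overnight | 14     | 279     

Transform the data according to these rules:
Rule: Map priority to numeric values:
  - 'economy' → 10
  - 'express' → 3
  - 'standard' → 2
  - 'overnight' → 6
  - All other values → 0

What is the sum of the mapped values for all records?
47

Step 1: Apply mapping to each record
Step 2: Count by status:
  'economy': 3 records × 10 = 30
  'express': 3 records × 3 = 9
  'standard': 1 records × 2 = 2
  'overnight': 1 records × 6 = 6
Step 3: Sum all mapped values = 47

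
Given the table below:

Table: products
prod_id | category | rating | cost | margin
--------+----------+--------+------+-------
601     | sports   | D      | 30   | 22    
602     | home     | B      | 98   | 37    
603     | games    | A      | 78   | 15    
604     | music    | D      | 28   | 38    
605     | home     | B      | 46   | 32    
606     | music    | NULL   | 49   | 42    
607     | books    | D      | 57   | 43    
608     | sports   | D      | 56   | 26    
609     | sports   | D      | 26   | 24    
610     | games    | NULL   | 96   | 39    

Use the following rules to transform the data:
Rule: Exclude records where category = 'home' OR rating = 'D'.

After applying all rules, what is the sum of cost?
223

Step 1: Find records where category = 'home' OR rating = 'D'
Step 2: 7 records match, summing to 341
Step 3: Original sum: 564
Step 4: Remaining sum = 564 - 341 = 223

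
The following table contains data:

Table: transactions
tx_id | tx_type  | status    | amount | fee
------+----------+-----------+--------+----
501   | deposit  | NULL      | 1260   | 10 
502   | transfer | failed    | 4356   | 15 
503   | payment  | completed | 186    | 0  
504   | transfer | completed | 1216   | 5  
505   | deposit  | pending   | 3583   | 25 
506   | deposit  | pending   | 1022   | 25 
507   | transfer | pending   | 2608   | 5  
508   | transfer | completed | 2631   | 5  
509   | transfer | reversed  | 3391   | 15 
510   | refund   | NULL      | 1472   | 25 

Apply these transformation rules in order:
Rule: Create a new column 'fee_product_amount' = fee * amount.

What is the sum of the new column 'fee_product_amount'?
313005

Step 1: For each record, compute fee * amount
Example calculations:
  10 * 1260 = 12600
  15 * 4356 = 65340
  0 * 186 = 0
  ...
Step 2: Sum all derived values
Step 3: Total = 313005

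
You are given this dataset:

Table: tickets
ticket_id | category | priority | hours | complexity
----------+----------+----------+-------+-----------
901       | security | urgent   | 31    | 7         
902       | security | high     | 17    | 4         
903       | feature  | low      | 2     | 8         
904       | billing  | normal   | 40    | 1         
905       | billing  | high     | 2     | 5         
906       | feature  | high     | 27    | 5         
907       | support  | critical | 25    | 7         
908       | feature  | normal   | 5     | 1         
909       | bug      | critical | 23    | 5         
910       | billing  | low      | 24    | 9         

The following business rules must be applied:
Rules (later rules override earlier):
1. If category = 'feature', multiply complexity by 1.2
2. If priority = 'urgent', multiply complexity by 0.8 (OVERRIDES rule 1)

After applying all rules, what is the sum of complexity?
53.4

Step 1: Rule 2 takes priority for records with priority = 'urgent'
  - 1 records: 7 × 0.8 = 5.6
Step 2: Rule 1 applies to remaining records with category = 'feature'
  - 3 records: 14 × 1.2 = 16.8
Step 3: Other records unchanged: 31
Step 4: Final sum = 5.6 + 16.8 + 31 = 53.4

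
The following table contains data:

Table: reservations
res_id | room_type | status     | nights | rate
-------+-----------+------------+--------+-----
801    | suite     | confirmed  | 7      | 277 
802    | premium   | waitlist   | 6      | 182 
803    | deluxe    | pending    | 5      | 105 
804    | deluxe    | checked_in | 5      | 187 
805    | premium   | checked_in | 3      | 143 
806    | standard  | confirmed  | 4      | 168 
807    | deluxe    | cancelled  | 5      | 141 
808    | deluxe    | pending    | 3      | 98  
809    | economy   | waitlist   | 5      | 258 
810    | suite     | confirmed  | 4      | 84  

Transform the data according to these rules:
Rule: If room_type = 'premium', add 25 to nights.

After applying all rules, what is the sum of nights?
97

Step 1: Count records where room_type = 'premium': 2
Step 2: Total bonus added: 2 × 25 = 50
Step 3: Original sum of nights: 47
Step 4: Final sum = 47 + 50 = 97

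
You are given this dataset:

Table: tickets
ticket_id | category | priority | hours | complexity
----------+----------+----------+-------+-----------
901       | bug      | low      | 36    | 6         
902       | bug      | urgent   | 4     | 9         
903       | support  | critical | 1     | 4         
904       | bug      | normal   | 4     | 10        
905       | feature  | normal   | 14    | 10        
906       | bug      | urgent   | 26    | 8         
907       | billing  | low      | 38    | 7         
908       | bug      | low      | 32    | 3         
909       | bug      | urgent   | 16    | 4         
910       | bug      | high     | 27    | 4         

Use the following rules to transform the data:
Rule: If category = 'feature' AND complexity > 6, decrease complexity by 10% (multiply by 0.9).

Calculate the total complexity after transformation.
64.0

Step 1: Find records where category = 'feature' AND complexity > 6
Step 2: 1 records match, summing to 10
Step 3: After multiplier: 10 × 0.9 = 9.0
Step 4: Unaffected records sum: 55
Step 5: Final sum = 9.0 + 55 = 64.0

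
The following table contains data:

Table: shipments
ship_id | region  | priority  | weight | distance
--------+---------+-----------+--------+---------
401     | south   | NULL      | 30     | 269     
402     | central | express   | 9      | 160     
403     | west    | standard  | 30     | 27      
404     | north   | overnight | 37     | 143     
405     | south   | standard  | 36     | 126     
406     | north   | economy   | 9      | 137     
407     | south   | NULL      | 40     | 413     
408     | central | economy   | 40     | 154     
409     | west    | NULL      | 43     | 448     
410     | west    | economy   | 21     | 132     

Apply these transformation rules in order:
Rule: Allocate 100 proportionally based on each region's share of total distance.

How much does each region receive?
central: 15.63, north: 13.94, south: 40.22, west: 30.21

Step 1: Calculate total distance = 2009
Step 2: Calculate each region's proportion:
  central: 314/2009 = 15.63% → 15.63
  north: 280/2009 = 13.94% → 13.94
  south: 808/2009 = 40.22% → 40.22
  west: 607/2009 = 30.21% → 30.21
Step 3: Verify: sum of allocations ≈ 100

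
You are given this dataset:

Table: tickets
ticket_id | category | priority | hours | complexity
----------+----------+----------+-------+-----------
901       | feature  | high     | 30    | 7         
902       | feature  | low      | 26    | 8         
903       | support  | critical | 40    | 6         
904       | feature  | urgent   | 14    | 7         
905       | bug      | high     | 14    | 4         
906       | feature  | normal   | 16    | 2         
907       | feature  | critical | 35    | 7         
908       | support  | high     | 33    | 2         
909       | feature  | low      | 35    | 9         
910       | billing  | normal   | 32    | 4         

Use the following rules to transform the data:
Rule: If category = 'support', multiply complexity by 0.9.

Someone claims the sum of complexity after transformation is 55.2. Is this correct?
Yes, the result is correct.

Step 1: Calculate the correct sum after transformation
Step 2: Apply multiplier 0.9 to records where category = 'support'
Step 3: Correct result = 55.2
Step 4: Claimed result = 55.2
Step 5: 55.2 = 55.2 ✓
Conclusion: The claimed result is correct.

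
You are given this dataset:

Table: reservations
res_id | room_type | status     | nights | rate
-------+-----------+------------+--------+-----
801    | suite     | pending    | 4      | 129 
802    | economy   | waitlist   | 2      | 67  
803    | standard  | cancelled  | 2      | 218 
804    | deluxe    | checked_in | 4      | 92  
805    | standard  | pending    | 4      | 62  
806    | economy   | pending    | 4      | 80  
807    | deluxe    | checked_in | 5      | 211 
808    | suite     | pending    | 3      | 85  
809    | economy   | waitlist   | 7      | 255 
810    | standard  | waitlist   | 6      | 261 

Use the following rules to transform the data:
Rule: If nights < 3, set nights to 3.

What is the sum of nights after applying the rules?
43

Step 1: 2 records have nights < 3
Step 2: These records originally summed to 4
Step 3: After setting to minimum: 2 × 3 = 6
Step 4: Unaffected records sum: 37
Step 5: Final sum = 6 + 37 = 43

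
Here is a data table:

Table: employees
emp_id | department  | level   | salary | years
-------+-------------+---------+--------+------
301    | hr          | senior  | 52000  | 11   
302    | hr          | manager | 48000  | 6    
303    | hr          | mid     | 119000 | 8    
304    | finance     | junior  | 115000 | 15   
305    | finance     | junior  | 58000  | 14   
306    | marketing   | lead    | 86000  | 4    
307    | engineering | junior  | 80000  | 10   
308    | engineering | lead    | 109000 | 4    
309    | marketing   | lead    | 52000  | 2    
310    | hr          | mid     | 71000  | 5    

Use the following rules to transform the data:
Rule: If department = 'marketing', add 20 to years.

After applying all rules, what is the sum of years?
119

Step 1: Count records where department = 'marketing': 2
Step 2: Total bonus added: 2 × 20 = 40
Step 3: Original sum of years: 79
Step 4: Final sum = 79 + 40 = 119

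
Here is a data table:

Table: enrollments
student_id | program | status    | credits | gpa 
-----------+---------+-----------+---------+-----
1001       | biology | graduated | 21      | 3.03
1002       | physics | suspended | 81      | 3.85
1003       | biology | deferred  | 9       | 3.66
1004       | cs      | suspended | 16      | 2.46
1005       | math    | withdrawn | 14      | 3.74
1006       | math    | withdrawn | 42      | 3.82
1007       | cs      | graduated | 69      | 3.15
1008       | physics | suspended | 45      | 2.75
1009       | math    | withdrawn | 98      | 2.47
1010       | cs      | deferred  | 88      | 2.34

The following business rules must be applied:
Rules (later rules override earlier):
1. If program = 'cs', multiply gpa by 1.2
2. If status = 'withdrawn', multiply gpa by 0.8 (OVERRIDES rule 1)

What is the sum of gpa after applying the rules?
30.85

Step 1: Rule 2 takes priority for records with status = 'withdrawn'
  - 3 records: 10.03 × 0.8 = 8.02
Step 2: Rule 1 applies to remaining records with program = 'cs'
  - 3 records: 7.95 × 1.2 = 9.54
Step 3: Other records unchanged: 13.29
Step 4: Final sum = 8.02 + 9.54 + 13.29 = 30.85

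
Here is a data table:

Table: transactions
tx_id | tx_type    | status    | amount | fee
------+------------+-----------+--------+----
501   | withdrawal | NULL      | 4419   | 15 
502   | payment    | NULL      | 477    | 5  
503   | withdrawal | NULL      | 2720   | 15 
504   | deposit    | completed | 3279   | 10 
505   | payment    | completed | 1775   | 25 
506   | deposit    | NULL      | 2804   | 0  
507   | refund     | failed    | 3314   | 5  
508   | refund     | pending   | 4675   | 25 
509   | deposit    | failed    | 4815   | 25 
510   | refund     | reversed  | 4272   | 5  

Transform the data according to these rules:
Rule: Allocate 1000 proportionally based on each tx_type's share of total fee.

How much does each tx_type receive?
deposit: 269.23, payment: 230.77, refund: 269.23, withdrawal: 230.77

Step 1: Calculate total fee = 130
Step 2: Calculate each tx_type's proportion:
  deposit: 35/130 = 26.92% → 269.23
  payment: 30/130 = 23.08% → 230.77
  refund: 35/130 = 26.92% → 269.23
  withdrawal: 30/130 = 23.08% → 230.77
Step 3: Verify: sum of allocations ≈ 1000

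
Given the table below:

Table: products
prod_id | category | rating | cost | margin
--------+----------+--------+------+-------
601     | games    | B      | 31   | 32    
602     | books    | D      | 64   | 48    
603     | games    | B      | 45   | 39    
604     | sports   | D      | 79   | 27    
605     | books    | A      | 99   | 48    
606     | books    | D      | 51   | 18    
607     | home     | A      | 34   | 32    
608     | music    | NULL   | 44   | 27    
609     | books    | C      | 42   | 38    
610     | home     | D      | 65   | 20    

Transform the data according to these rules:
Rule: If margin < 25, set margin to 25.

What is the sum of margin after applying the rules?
341

Step 1: 2 records have margin < 25
Step 2: These records originally summed to 38
Step 3: After setting to minimum: 2 × 25 = 50
Step 4: Unaffected records sum: 291
Step 5: Final sum = 50 + 291 = 341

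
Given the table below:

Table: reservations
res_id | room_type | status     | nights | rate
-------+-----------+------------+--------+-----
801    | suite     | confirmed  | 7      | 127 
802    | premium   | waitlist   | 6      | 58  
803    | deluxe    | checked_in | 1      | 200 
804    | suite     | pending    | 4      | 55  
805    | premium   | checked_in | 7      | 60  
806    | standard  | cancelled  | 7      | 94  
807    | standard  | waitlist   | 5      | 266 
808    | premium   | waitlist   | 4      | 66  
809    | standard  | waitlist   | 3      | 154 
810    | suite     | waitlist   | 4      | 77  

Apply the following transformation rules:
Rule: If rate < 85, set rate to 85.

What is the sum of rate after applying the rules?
1266

Step 1: 5 records have rate < 85
Step 2: These records originally summed to 316
Step 3: After setting to minimum: 5 × 85 = 425
Step 4: Unaffected records sum: 841
Step 5: Final sum = 425 + 841 = 1266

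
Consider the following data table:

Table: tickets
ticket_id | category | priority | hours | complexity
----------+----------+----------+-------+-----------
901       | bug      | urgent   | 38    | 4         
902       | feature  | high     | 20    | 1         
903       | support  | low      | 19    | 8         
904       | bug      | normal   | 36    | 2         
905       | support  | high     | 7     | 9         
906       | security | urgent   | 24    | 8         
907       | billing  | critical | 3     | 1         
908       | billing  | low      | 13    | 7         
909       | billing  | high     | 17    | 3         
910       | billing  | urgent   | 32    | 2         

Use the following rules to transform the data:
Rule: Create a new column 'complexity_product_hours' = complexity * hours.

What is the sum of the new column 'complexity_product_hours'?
860

Step 1: For each record, compute complexity * hours
Example calculations:
  4 * 38 = 152
  1 * 20 = 20
  8 * 19 = 152
  ...
Step 2: Sum all derived values
Step 3: Total = 860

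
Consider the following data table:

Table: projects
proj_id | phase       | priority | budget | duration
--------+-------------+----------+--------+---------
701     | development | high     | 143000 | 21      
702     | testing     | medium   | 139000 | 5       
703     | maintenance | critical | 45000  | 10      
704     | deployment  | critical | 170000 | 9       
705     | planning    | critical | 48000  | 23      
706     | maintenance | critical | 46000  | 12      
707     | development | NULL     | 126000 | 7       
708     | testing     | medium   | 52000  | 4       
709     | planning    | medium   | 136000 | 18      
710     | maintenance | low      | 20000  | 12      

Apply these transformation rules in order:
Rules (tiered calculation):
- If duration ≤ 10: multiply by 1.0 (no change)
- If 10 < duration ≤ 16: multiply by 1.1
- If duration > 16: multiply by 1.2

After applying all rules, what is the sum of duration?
135.8

Step 1: Tier 1 (duration ≤ 10): 5 records, sum = 35 × 1.0 = 35.0
Step 2: Tier 2 (10 < duration ≤ 16): 2 records, sum = 24 × 1.1 = 26.4
Step 3: Tier 3 (duration > 16): 3 records, sum = 62 × 1.2 = 74.4
Step 4: Final sum = 35.0 + 26.4 + 74.4 = 135.8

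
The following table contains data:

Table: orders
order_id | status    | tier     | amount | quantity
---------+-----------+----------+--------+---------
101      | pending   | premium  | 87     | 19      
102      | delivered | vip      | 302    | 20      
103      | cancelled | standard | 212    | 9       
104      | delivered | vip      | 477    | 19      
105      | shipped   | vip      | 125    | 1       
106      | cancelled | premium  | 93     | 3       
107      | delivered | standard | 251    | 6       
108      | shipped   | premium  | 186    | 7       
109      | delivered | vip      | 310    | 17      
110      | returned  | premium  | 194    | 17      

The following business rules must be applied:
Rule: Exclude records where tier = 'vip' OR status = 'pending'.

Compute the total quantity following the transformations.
42

Step 1: Find records where tier = 'vip' OR status = 'pending'
Step 2: 5 records match, summing to 76
Step 3: Original sum: 118
Step 4: Remaining sum = 118 - 76 = 42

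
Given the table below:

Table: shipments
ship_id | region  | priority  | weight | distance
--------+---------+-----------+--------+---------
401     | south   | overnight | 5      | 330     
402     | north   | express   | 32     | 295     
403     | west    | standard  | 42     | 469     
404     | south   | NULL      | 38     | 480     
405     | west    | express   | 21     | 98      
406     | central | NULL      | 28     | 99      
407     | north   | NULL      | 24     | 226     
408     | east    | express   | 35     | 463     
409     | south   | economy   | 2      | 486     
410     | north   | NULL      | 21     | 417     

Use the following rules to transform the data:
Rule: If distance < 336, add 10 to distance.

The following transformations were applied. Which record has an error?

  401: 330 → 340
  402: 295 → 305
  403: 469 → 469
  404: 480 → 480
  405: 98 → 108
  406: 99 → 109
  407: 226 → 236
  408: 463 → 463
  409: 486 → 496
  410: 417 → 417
Record 409 has an error. The correct transformed value should be 486, not 496.

Step 1: Check each record against the rule
Step 2: Record 409 has distance = 486
Step 3: Since 486 >= 336, the bonus should not have been applied
Step 4: Correct value = 486, but claimed value = 496
Conclusion: Record 409 has the error.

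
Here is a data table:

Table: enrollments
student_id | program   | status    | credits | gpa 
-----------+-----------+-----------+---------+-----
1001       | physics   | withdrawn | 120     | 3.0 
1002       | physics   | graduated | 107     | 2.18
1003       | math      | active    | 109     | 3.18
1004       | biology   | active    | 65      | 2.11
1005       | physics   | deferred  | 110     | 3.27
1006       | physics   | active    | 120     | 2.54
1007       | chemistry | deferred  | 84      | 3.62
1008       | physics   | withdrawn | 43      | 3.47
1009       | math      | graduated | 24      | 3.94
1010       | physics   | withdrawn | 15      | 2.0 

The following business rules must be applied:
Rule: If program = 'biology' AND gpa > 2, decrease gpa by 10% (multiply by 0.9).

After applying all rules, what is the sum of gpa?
29.1

Step 1: Find records where program = 'biology' AND gpa > 2
Step 2: 1 records match, summing to 2.11
Step 3: After multiplier: 2.11 × 0.9 = 1.9
Step 4: Unaffected records sum: 27.2
Step 5: Final sum = 1.9 + 27.2 = 29.1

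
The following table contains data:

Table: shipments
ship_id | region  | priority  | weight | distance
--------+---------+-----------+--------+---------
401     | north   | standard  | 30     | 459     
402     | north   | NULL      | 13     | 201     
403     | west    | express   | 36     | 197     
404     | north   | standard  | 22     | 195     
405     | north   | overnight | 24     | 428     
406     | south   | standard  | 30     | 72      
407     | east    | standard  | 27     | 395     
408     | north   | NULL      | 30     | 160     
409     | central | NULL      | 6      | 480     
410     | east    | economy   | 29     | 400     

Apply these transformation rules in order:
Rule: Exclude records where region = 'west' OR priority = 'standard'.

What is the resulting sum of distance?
1669

Step 1: Find records where region = 'west' OR priority = 'standard'
Step 2: 5 records match, summing to 1318
Step 3: Original sum: 2987
Step 4: Remaining sum = 2987 - 1318 = 1669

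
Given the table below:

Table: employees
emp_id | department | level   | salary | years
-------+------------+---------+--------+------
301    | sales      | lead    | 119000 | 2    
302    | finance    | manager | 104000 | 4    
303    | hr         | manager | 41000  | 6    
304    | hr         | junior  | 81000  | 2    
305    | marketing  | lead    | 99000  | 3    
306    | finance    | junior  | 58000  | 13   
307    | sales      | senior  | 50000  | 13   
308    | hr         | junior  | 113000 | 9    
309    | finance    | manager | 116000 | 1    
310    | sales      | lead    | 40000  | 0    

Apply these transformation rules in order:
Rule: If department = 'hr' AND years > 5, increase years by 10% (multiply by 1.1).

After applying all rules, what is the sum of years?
54.5

Step 1: Find records where department = 'hr' AND years > 5
Step 2: 2 records match, summing to 15
Step 3: After multiplier: 15 × 1.1 = 16.5
Step 4: Unaffected records sum: 38
Step 5: Final sum = 16.5 + 38 = 54.5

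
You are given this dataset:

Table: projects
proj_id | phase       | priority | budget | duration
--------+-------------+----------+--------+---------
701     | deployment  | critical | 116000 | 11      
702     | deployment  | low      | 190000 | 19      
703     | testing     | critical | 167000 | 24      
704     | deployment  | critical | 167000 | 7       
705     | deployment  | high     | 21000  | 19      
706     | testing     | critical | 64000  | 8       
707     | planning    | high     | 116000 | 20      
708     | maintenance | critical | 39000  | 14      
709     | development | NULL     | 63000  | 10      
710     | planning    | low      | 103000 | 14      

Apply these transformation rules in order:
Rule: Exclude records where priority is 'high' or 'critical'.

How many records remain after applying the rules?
3

Step 1: Count records to exclude
  - 2 (high) + 5 (critical) = 7 records
Step 2: Total records: 10
Step 3: Remaining = 10 - 7 = 3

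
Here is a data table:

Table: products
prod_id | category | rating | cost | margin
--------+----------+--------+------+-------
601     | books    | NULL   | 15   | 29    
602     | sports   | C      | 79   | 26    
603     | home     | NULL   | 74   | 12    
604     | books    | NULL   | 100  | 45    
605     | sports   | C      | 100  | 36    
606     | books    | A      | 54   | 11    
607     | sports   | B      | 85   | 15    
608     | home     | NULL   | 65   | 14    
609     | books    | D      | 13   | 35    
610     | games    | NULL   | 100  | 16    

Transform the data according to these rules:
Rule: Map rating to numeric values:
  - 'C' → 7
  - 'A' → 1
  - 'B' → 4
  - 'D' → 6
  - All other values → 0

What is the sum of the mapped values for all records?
25

Step 1: Apply mapping to each record
Step 2: Count by status:
  'C': 2 records × 7 = 14
  'A': 1 records × 1 = 1
  'B': 1 records × 4 = 4
  'D': 1 records × 6 = 6
Step 3: Sum all mapped values = 25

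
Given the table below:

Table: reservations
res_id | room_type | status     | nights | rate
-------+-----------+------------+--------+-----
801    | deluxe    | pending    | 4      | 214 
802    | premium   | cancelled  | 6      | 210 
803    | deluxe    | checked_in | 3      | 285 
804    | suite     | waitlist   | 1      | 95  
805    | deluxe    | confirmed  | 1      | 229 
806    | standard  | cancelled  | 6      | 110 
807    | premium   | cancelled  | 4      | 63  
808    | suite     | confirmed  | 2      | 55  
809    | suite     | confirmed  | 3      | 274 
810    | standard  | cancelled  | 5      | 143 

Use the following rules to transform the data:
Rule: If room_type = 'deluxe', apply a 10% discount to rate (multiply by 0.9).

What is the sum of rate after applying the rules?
1605.2

Step 1: Records with room_type = 'deluxe' have total rate = 728
Step 2: Apply multiplier: 728 × 0.9 = 655.2
Step 3: Other records total: 950
Step 4: Final sum = 655.2 + 950 = 1605.2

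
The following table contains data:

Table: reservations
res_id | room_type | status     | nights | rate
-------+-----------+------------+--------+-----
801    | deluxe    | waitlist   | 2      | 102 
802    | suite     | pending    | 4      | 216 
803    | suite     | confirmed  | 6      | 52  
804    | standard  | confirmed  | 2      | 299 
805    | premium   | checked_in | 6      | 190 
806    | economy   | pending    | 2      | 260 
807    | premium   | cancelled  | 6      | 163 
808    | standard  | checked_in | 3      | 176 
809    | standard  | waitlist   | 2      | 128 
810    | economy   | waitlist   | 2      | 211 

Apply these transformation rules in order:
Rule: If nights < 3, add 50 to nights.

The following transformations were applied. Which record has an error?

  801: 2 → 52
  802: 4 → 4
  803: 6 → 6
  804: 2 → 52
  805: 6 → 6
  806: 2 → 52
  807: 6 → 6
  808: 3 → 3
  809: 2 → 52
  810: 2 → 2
Record 810 has an error. The correct transformed value should be 52, not 2.

Step 1: Check each record against the rule
Step 2: Record 810 has nights = 2
Step 3: Since 2 < 3, the bonus should have been applied
Step 4: Correct value = 52, but claimed value = 2
Conclusion: Record 810 has the error.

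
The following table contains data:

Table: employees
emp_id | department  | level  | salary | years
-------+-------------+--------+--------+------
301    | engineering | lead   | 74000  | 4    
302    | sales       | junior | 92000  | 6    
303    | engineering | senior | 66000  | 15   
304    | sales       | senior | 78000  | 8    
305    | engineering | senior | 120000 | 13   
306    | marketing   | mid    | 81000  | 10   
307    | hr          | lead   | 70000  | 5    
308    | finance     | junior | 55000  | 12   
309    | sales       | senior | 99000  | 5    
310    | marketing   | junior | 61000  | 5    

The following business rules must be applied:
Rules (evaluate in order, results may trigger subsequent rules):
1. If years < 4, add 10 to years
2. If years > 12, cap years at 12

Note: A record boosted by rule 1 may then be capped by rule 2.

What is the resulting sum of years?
79

Step 1: Apply rule 1 to records with years < 4
  - 0 records get bonus of 10
  - Of these, 0 records then exceed 12 and get capped
Step 2: Apply rule 2 to records with years > 12
  - 2 records (original) are capped
Step 3: Calculate final sum = 79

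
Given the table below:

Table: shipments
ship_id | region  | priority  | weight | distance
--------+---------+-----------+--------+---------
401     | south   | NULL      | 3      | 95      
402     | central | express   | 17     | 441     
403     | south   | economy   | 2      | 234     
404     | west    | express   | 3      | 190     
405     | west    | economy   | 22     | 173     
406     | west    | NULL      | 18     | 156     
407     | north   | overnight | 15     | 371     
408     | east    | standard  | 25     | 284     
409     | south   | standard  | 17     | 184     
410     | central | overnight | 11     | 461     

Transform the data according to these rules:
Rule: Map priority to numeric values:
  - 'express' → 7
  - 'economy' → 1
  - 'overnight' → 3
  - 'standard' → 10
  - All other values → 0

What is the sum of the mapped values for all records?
42

Step 1: Apply mapping to each record
Step 2: Count by status:
  'express': 2 records × 7 = 14
  'economy': 2 records × 1 = 2
  'overnight': 2 records × 3 = 6
  'standard': 2 records × 10 = 20
Step 3: Sum all mapped values = 42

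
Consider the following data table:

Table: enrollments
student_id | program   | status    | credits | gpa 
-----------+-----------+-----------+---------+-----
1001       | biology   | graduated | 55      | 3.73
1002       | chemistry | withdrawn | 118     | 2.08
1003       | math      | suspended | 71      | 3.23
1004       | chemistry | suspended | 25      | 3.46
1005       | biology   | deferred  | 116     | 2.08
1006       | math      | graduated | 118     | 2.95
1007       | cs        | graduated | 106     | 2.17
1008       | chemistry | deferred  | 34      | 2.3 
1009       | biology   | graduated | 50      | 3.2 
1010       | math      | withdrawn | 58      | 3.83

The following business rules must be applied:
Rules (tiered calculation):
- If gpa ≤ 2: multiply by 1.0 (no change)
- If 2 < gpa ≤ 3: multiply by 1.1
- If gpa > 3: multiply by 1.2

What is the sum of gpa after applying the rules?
33.68

Step 1: Tier 1 (gpa ≤ 2): 0 records, sum = 0 × 1.0 = 0.0
Step 2: Tier 2 (2 < gpa ≤ 3): 5 records, sum = 11.58 × 1.1 = 12.74
Step 3: Tier 3 (gpa > 3): 5 records, sum = 17.45 × 1.2 = 20.94
Step 4: Final sum = 0.0 + 12.74 + 20.94 = 33.68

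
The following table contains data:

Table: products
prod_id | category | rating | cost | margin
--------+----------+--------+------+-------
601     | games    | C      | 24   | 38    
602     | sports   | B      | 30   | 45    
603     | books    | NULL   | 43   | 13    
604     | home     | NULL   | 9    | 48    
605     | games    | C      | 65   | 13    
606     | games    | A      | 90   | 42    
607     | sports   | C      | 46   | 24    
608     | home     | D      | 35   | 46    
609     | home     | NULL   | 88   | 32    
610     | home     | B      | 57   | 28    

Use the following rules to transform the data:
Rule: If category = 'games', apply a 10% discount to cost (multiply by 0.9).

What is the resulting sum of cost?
469.1

Step 1: Records with category = 'games' have total cost = 179
Step 2: Apply multiplier: 179 × 0.9 = 161.1
Step 3: Other records total: 308
Step 4: Final sum = 161.1 + 308 = 469.1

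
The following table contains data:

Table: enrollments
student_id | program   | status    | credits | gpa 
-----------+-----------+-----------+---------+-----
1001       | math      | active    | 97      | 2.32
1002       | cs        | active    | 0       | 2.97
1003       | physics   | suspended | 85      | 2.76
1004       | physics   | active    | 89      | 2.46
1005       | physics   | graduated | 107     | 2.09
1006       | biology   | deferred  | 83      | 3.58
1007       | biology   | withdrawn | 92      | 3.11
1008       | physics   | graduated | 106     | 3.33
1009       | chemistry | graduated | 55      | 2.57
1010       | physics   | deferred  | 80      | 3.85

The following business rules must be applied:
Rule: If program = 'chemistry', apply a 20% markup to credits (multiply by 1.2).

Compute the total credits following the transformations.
805.0

Step 1: Records with program = 'chemistry' have total credits = 55
Step 2: Apply multiplier: 55 × 1.2 = 66.0
Step 3: Other records total: 739
Step 4: Final sum = 66.0 + 739 = 805.0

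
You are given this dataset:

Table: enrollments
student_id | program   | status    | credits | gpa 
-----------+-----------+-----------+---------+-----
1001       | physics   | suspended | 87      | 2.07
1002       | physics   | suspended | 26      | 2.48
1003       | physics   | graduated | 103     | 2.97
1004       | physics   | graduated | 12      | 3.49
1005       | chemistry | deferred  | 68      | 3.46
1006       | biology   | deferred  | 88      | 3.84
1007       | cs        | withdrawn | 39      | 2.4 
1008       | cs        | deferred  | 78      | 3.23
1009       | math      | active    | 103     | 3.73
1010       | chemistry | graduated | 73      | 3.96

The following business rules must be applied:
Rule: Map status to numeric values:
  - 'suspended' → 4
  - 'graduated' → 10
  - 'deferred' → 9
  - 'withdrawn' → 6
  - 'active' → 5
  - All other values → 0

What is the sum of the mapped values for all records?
76

Step 1: Apply mapping to each record
Step 2: Count by status:
  'suspended': 2 records × 4 = 8
  'graduated': 3 records × 10 = 30
  'deferred': 3 records × 9 = 27
  'withdrawn': 1 records × 6 = 6
  'active': 1 records × 5 = 5
Step 3: Sum all mapped values = 76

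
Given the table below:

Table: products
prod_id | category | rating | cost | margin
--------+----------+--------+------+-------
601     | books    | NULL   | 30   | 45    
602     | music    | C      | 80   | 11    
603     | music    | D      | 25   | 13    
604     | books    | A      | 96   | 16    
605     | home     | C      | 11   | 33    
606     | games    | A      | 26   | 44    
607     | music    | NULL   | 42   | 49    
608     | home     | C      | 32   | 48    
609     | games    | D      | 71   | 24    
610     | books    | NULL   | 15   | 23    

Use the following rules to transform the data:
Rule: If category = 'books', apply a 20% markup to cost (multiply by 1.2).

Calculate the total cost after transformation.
456.2

Step 1: Records with category = 'books' have total cost = 141
Step 2: Apply multiplier: 141 × 1.2 = 169.2
Step 3: Other records total: 287
Step 4: Final sum = 169.2 + 287 = 456.2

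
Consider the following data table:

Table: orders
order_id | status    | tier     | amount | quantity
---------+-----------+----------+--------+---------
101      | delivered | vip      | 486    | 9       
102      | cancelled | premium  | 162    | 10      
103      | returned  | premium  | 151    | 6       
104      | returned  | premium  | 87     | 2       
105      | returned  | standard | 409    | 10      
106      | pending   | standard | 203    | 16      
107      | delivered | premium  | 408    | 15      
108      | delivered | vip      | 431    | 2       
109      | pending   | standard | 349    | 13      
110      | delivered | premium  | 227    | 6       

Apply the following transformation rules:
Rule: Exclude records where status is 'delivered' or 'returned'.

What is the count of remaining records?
3

Step 1: Count records to exclude
  - 4 (delivered) + 3 (returned) = 7 records
Step 2: Total records: 10
Step 3: Remaining = 10 - 7 = 3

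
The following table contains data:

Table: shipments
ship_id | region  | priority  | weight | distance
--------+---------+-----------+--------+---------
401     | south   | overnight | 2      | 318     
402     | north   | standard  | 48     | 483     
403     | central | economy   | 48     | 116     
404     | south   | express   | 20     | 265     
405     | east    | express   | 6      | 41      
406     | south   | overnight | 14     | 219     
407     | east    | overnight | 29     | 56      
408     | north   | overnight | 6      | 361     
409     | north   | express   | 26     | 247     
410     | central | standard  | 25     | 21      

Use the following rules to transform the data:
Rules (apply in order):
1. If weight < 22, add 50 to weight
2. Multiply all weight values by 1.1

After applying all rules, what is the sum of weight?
521.4

Step 1: Apply Rule 1 - Add 50 to records with weight < 22
  - 5 records affected: 48 + (5 × 50) = 298
  - Unaffected records: 176
  - Sum after Rule 1: 474
Step 2: Apply Rule 2 - Multiply all by 1.1
  - 474 × 1.1 = 521.4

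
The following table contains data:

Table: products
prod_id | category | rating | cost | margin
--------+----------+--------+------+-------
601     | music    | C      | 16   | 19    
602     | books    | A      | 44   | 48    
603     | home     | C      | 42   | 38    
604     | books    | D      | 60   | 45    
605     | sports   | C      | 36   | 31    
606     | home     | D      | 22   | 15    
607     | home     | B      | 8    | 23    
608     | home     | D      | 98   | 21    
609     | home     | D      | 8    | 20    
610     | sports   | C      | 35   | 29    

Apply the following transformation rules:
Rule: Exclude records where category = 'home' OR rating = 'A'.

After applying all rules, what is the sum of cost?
147

Step 1: Find records where category = 'home' OR rating = 'A'
Step 2: 6 records match, summing to 222
Step 3: Original sum: 369
Step 4: Remaining sum = 369 - 222 = 147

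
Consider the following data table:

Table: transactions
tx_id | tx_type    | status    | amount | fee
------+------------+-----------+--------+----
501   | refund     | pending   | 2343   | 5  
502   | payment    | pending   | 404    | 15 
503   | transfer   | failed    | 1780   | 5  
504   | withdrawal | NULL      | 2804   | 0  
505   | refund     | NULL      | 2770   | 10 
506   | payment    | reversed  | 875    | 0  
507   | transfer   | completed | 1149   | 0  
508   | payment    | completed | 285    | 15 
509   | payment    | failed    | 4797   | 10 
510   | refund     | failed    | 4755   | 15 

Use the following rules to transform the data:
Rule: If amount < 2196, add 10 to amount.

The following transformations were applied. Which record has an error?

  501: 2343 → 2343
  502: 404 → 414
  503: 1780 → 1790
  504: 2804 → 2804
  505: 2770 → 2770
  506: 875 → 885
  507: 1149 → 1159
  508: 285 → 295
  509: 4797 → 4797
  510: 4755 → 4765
Record 510 has an error. The correct transformed value should be 4755, not 4765.

Step 1: Check each record against the rule
Step 2: Record 510 has amount = 4755
Step 3: Since 4755 >= 2196, the bonus should not have been applied
Step 4: Correct value = 4755, but claimed value = 4765
Conclusion: Record 510 has the error.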